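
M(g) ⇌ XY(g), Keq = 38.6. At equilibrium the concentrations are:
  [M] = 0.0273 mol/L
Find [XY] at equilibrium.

[XY] = 1.05 mol/L

At equilibrium, Keq = [XY] / [M] = 38.6.
([XY]) / (0.0273) = 38.6
[XY] = 1.05 mol/L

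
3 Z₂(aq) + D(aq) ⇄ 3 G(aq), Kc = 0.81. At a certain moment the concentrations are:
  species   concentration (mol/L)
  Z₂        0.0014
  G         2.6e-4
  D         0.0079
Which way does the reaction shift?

Qc = [G]³ / ([Z₂]³·[D]) = (2.6e-4)³ / ((0.0014)³·(0.0079)) = 0.81
Qc = 0.81 = Kc, so the system is already at equilibrium.

no net change (already at equilibrium)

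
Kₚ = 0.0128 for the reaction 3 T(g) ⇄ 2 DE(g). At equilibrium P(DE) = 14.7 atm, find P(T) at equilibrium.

P(T) = 25.7 atm

At equilibrium, Kₚ = P(DE)² / P(T)³ = 0.0128.
(14.7)² / (P(T))³ = 0.0128
P(T)³ = 16900 ⇒ P(T) = 25.7 atm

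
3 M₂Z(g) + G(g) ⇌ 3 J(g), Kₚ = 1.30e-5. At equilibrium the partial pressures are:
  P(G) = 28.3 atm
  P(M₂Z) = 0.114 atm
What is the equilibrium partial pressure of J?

P(J) = 0.00817 atm

At equilibrium, Kₚ = P(J)³ / (P(M₂Z)³·P(G)) = 1.30e-5.
(P(J))³ / ((0.114)³·(28.3)) = 1.30e-5
P(J)³ = 5.45e-7 ⇒ P(J) = 0.00817 atm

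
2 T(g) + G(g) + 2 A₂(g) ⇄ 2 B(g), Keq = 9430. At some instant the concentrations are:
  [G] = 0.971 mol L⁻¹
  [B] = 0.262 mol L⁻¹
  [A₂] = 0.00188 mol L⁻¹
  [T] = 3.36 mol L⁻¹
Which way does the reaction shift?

Q = [B]² / ([T]²·[G]·[A₂]²) = (0.262)² / ((3.36)²·(0.971)·(0.00188)²) = 1770
Q = 1770 < Keq = 9430, so the forward reaction proceeds.

toward products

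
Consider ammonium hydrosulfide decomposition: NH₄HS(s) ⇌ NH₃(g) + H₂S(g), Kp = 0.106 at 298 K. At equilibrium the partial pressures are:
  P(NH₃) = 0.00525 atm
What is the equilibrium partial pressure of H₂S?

P(H₂S) = 20.2 atm

(NH₄HS is a pure solid — omitted from Kp.)
At equilibrium, Kp = P(NH₃)·P(H₂S) = 0.106.
(0.00525)·(P(H₂S)) = 0.106
P(H₂S) = 20.2 atm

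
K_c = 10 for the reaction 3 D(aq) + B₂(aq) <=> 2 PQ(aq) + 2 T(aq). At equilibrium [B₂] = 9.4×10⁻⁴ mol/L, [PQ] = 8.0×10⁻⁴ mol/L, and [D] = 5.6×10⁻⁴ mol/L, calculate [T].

At equilibrium, K_c = [PQ]²·[T]² / ([D]³·[B₂]) = 10.
(8.0×10⁻⁴)²·([T])² / ((5.6×10⁻⁴)³·(9.4×10⁻⁴)) = 10
[T]² = 2.58×10⁻⁶ ⇒ [T] = 0.0016 mol/L

[T] = 0.0016 mol/L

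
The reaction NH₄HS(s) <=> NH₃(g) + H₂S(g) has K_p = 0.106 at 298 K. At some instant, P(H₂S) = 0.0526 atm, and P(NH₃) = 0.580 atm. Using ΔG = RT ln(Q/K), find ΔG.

ΔG = -3.09 kJ/mol

(NH₄HS is a pure solid — omitted from Q_p.)
Q_p = P(NH₃)·P(H₂S) = (0.580)·(0.0526) = 0.0305
ΔG = RT ln(Q_p/K_p) = (8.314 J mol⁻¹ K⁻¹)(298 K) × ln(0.0305/0.106)
   = (2.478 kJ/mol)(-1.246) = -3.09 kJ/mol
ΔG < 0, so the forward reaction is spontaneous (proceeds forward).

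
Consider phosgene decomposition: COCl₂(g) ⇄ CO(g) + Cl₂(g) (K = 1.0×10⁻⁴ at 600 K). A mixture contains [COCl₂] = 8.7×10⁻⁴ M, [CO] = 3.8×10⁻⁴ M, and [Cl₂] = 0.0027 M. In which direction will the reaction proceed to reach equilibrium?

to the left

Q = [CO]·[Cl₂] / [COCl₂] = (3.8×10⁻⁴)·(0.0027) / (8.7×10⁻⁴) = 0.0012
Q = 0.0012 > K = 1.0×10⁻⁴, so the reverse reaction proceeds.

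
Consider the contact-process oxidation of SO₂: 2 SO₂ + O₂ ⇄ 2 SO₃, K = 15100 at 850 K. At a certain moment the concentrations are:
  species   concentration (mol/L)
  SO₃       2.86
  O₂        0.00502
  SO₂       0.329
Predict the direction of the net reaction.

neither direction; the system is at equilibrium

Q = [SO₃]² / ([SO₂]²·[O₂]) = (2.86)² / ((0.329)²·(0.00502)) = 15100
Q = 15100 = K, so the system is already at equilibrium.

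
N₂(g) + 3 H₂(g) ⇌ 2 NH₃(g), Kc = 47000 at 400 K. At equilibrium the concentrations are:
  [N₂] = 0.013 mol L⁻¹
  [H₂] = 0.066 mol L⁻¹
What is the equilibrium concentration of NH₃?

[NH₃] = 0.42 mol L⁻¹

At equilibrium, Kc = [NH₃]² / ([N₂]·[H₂]³) = 47000.
([NH₃])² / ((0.013)·(0.066)³) = 47000
[NH₃]² = 0.176 ⇒ [NH₃] = 0.42 mol L⁻¹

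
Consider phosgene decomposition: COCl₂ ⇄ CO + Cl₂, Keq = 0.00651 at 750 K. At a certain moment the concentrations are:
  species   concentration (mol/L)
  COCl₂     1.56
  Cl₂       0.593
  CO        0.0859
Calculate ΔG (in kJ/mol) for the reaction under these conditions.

ΔG = 10.1 kJ/mol

Q = [CO]·[Cl₂] / [COCl₂] = (0.0859)·(0.593) / (1.56) = 0.0327
ΔG = RT ln(Q/Keq) = (8.314 J mol⁻¹ K⁻¹)(750 K) × ln(0.0327/0.00651)
   = (6.236 kJ/mol)(1.614) = 10.1 kJ/mol
ΔG > 0, so the forward reaction is non-spontaneous (proceeds in reverse).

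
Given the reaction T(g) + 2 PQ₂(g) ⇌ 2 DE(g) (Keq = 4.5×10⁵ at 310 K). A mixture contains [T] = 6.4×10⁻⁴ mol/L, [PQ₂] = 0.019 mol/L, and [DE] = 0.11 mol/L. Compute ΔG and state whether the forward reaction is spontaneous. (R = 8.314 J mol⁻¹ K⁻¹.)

ΔG = -5.54 kJ/mol; the forward reaction is spontaneous

Q = [DE]² / ([T]·[PQ₂]²) = (0.11)² / ((6.4×10⁻⁴)·(0.019)²) = 52400
ΔG = RT ln(Q/Keq) = (8.314 J mol⁻¹ K⁻¹)(310 K) × ln(52400/4.5×10⁵)
   = (2.577 kJ/mol)(-2.150) = -5.54 kJ/mol
ΔG < 0, so the forward reaction is spontaneous (proceeds forward).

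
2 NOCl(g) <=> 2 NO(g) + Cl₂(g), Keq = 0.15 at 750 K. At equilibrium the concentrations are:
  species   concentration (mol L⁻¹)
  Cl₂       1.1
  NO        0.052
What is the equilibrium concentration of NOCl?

At equilibrium, Keq = [NO]²·[Cl₂] / [NOCl]² = 0.15.
(0.052)²·(1.1) / ([NOCl])² = 0.15
[NOCl]² = 0.0198 ⇒ [NOCl] = 0.14 mol L⁻¹

[NOCl] = 0.14 mol L⁻¹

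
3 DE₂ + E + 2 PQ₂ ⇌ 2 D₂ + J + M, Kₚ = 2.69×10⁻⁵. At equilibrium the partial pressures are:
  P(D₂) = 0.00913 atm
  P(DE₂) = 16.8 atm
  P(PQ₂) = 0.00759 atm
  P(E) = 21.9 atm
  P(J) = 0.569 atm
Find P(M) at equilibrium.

P(M) = 3.39 atm

At equilibrium, Kₚ = P(D₂)²·P(J)·P(M) / (P(DE₂)³·P(E)·P(PQ₂)²) = 2.69×10⁻⁵.
(0.00913)²·(0.569)·(P(M)) / ((16.8)³·(21.9)·(0.00759)²) = 2.69×10⁻⁵
P(M) = 3.39 atm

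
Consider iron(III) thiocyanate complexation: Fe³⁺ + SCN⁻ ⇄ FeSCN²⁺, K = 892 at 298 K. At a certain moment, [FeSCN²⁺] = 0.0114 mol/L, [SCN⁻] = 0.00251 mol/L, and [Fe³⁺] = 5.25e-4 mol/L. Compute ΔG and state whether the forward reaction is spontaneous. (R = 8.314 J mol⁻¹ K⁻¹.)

ΔG = 5.63 kJ/mol; the forward reaction is non-spontaneous

Q = [FeSCN²⁺] / ([Fe³⁺]·[SCN⁻]) = (0.0114) / ((5.25e-4)·(0.00251)) = 8650
ΔG = RT ln(Q/K) = (8.314 J mol⁻¹ K⁻¹)(298 K) × ln(8650/892)
   = (2.478 kJ/mol)(2.272) = 5.63 kJ/mol
ΔG > 0, so the forward reaction is non-spontaneous (proceeds in reverse).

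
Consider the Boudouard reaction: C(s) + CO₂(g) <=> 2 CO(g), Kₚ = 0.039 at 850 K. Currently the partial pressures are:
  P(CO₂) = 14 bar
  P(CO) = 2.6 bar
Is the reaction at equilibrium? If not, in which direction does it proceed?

(C is a pure solid — omitted from Qₚ.)
Qₚ = P(CO)² / P(CO₂) = (2.6)² / (14) = 0.48
Qₚ = 0.48 > Kₚ = 0.039, so the reverse reaction proceeds.

reverse (toward reactants)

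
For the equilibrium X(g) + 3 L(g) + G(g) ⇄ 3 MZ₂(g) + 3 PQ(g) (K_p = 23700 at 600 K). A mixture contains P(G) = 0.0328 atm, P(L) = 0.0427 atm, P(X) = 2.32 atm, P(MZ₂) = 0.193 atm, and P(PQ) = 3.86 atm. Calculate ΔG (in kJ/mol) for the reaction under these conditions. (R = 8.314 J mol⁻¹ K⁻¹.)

Q_p = P(MZ₂)³·P(PQ)³ / (P(X)·P(L)³·P(G)) = (0.193)³·(3.86)³ / ((2.32)·(0.0427)³·(0.0328)) = 69800
ΔG = RT ln(Q_p/K_p) = (8.314 J mol⁻¹ K⁻¹)(600 K) × ln(69800/23700)
   = (4.988 kJ/mol)(1.080) = 5.39 kJ/mol
ΔG > 0, so the forward reaction is non-spontaneous (proceeds in reverse).

ΔG = 5.39 kJ/mol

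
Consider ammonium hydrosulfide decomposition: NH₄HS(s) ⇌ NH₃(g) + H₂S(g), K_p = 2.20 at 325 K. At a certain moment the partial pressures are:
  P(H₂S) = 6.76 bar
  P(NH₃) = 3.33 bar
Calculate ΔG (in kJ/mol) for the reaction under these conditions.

ΔG = 6.28 kJ/mol

(NH₄HS is a pure solid — omitted from Q_p.)
Q_p = P(NH₃)·P(H₂S) = (3.33)·(6.76) = 22.5
ΔG = RT ln(Q_p/K_p) = (8.314 J mol⁻¹ K⁻¹)(325 K) × ln(22.5/2.20)
   = (2.702 kJ/mol)(2.325) = 6.28 kJ/mol
ΔG > 0, so the forward reaction is non-spontaneous (proceeds in reverse).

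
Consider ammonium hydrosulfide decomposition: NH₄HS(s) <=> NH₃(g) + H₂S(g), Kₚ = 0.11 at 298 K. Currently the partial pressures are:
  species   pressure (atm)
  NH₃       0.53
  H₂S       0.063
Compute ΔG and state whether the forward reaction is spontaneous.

(NH₄HS is a pure solid — omitted from Qₚ.)
Qₚ = P(NH₃)·P(H₂S) = (0.53)·(0.063) = 0.0334
ΔG = RT ln(Qₚ/Kₚ) = (8.314 J mol⁻¹ K⁻¹)(298 K) × ln(0.0334/0.11)
   = (2.478 kJ/mol)(-1.192) = -2.95 kJ/mol
ΔG < 0, so the forward reaction is spontaneous (proceeds forward).

ΔG = -2.95 kJ/mol; the forward reaction is spontaneous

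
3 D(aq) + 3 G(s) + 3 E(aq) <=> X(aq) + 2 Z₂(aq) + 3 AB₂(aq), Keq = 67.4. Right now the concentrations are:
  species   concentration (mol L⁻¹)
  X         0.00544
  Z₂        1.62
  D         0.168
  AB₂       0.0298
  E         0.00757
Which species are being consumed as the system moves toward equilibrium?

X, Z₂, AB₂ (products)

(G is a pure solid — omitted from Q.)
Q = [X]·[Z₂]²·[AB₂]³ / ([D]³·[E]³) = (0.00544)·(1.62)²·(0.0298)³ / ((0.168)³·(0.00757)³) = 184
Q = 184 > Keq = 67.4: net reverse reaction.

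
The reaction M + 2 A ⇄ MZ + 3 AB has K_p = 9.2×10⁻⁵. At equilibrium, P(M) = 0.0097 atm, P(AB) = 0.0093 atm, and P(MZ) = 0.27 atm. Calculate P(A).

P(A) = 0.49 atm

At equilibrium, K_p = P(MZ)·P(AB)³ / (P(M)·P(A)²) = 9.2×10⁻⁵.
(0.27)·(0.0093)³ / ((0.0097)·(P(A))²) = 9.2×10⁻⁵
P(A)² = 0.243 ⇒ P(A) = 0.49 atm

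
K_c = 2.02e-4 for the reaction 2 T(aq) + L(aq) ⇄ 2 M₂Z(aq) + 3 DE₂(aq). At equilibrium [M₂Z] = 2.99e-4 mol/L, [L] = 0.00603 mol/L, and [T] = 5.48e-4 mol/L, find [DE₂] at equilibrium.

[DE₂] = 0.0160 mol/L

At equilibrium, K_c = [M₂Z]²·[DE₂]³ / ([T]²·[L]) = 2.02e-4.
(2.99e-4)²·([DE₂])³ / ((5.48e-4)²·(0.00603)) = 2.02e-4
[DE₂]³ = 4.09e-6 ⇒ [DE₂] = 0.0160 mol/L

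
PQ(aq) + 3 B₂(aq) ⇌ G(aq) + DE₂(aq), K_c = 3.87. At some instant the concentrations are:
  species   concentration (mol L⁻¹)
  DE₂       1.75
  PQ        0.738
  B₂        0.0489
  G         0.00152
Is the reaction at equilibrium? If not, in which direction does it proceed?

Q_c = [G]·[DE₂] / ([PQ]·[B₂]³) = (0.00152)·(1.75) / ((0.738)·(0.0489)³) = 30.8
Q_c = 30.8 > K_c = 3.87, so the reverse reaction proceeds.

reverse (toward reactants)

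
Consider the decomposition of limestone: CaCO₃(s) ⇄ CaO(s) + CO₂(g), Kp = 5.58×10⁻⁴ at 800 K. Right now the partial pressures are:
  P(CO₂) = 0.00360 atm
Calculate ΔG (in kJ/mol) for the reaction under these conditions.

(CaCO₃, CaO are pure solids — omitted from Qp.)
Qp = P(CO₂) = 0.00360
ΔG = RT ln(Qp/Kp) = (8.314 J mol⁻¹ K⁻¹)(800 K) × ln(0.00360/5.58×10⁻⁴)
   = (6.651 kJ/mol)(1.864) = 12.4 kJ/mol
ΔG > 0, so the forward reaction is non-spontaneous (proceeds in reverse).

ΔG = 12.4 kJ/mol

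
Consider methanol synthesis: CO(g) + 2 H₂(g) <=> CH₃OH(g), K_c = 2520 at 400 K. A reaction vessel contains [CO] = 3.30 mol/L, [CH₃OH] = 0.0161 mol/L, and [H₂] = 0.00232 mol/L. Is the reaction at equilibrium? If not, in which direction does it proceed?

Q_c = [CH₃OH] / ([CO]·[H₂]²) = (0.0161) / ((3.30)·(0.00232)²) = 906
Q_c = 906 < K_c = 2520, so the forward reaction proceeds.

toward products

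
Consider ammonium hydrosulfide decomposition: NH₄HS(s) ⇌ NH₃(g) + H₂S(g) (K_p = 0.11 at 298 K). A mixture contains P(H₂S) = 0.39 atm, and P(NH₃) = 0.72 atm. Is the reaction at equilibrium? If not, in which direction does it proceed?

reverse (toward reactants)

(NH₄HS is a pure solid — omitted from Q_p.)
Q_p = P(NH₃)·P(H₂S) = (0.72)·(0.39) = 0.28
Q_p = 0.28 > K_p = 0.11, so the reverse reaction proceeds.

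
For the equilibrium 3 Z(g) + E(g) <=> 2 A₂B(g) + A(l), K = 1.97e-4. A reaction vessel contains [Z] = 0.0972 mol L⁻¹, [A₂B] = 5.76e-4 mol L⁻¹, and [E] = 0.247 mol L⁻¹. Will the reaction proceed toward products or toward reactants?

in the reverse direction

(A is a pure liquid — omitted from Q.)
Q = [A₂B]² / ([Z]³·[E]) = (5.76e-4)² / ((0.0972)³·(0.247)) = 0.00146
Q = 0.00146 > K = 1.97e-4, so the reverse reaction proceeds.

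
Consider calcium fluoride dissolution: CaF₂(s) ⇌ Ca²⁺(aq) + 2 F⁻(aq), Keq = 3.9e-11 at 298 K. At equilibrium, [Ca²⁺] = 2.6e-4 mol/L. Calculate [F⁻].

(CaF₂ is a pure solid — omitted from Keq.)
At equilibrium, Keq = [Ca²⁺]·[F⁻]² = 3.9e-11.
(2.6e-4)·([F⁻])² = 3.9e-11
[F⁻]² = 1.50e-7 ⇒ [F⁻] = 3.9e-4 mol/L

[F⁻] = 3.9e-4 mol/L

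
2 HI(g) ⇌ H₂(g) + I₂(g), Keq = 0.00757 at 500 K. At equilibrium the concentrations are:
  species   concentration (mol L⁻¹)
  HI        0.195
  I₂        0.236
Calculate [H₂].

[H₂] = 0.00122 mol L⁻¹

At equilibrium, Keq = [H₂]·[I₂] / [HI]² = 0.00757.
([H₂])·(0.236) / (0.195)² = 0.00757
[H₂] = 0.00122 mol L⁻¹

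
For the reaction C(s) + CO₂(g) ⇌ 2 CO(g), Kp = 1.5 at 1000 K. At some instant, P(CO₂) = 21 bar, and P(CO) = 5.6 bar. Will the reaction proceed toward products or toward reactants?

(C is a pure solid — omitted from Qp.)
Qp = P(CO)² / P(CO₂) = (5.6)² / (21) = 1.5
Qp = 1.5 = Kp, so the system is already at equilibrium.

neither direction; the system is at equilibrium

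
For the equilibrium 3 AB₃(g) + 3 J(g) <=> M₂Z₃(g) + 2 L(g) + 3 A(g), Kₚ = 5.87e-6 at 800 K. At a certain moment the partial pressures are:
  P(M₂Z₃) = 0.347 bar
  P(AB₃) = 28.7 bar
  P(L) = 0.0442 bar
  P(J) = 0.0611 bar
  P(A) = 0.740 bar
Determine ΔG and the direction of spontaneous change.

ΔG = 14.4 kJ/mol; the forward reaction is non-spontaneous

Qₚ = P(M₂Z₃)·P(L)²·P(A)³ / (P(AB₃)³·P(J)³) = (0.347)·(0.0442)²·(0.740)³ / ((28.7)³·(0.0611)³) = 5.09e-5
ΔG = RT ln(Qₚ/Kₚ) = (8.314 J mol⁻¹ K⁻¹)(800 K) × ln(5.09e-5/5.87e-6)
   = (6.651 kJ/mol)(2.160) = 14.4 kJ/mol
ΔG > 0, so the forward reaction is non-spontaneous (proceeds in reverse).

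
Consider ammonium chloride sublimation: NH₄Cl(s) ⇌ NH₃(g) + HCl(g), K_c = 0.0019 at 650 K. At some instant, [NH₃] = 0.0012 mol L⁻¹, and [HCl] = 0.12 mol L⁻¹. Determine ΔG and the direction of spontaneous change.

(NH₄Cl is a pure solid — omitted from Q_c.)
Q_c = [NH₃]·[HCl] = (0.0012)·(0.12) = 1.44e-4
ΔG = RT ln(Q_c/K_c) = (8.314 J mol⁻¹ K⁻¹)(650 K) × ln(1.44e-4/0.0019)
   = (5.404 kJ/mol)(-2.580) = -13.9 kJ/mol
ΔG < 0, so the forward reaction is spontaneous (proceeds forward).

ΔG = -13.9 kJ/mol; the forward reaction is spontaneous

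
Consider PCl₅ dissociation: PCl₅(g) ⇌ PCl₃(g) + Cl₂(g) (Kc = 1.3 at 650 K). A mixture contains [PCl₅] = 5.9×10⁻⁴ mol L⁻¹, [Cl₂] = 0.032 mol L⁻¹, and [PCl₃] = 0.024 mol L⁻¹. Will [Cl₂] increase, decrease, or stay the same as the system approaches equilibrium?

stay the same

Qc = [PCl₃]·[Cl₂] / [PCl₅] = (0.024)·(0.032) / (5.9×10⁻⁴) = 1.3
Qc = 1.3 = Kc; the system is at equilibrium.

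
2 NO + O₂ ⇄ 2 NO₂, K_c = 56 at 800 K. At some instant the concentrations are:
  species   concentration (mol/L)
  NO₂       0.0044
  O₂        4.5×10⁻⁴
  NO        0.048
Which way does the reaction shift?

Q_c = [NO₂]² / ([NO]²·[O₂]) = (0.0044)² / ((0.048)²·(4.5×10⁻⁴)) = 19
Q_c = 19 < K_c = 56, so the forward reaction proceeds.

toward products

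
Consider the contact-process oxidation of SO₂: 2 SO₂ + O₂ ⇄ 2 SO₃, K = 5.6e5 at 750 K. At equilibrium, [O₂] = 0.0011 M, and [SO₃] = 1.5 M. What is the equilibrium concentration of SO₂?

[SO₂] = 0.060 M

At equilibrium, K = [SO₃]² / ([SO₂]²·[O₂]) = 5.6e5.
(1.5)² / (([SO₂])²·(0.0011)) = 5.6e5
[SO₂]² = 0.00365 ⇒ [SO₂] = 0.060 M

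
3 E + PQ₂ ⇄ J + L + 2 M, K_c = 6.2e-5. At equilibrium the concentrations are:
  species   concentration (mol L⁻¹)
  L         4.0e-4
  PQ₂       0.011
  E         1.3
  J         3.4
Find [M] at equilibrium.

[M] = 0.033 mol L⁻¹

At equilibrium, K_c = [J]·[L]·[M]² / ([E]³·[PQ₂]) = 6.2e-5.
(3.4)·(4.0e-4)·([M])² / ((1.3)³·(0.011)) = 6.2e-5
[M]² = 0.00110 ⇒ [M] = 0.033 mol L⁻¹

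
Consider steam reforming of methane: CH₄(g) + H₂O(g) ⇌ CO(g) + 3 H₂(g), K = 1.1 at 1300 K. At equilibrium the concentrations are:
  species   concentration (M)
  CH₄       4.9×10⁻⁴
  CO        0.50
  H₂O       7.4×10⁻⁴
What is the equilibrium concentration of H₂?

At equilibrium, K = [CO]·[H₂]³ / ([CH₄]·[H₂O]) = 1.1.
(0.50)·([H₂])³ / ((4.9×10⁻⁴)·(7.4×10⁻⁴)) = 1.1
[H₂]³ = 7.98×10⁻⁷ ⇒ [H₂] = 0.0093 M

[H₂] = 0.0093 M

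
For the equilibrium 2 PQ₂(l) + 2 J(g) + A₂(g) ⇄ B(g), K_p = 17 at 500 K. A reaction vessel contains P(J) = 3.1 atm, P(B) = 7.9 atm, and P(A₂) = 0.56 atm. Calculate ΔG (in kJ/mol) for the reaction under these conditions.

ΔG = -10.2 kJ/mol

(PQ₂ is a pure liquid — omitted from Q_p.)
Q_p = P(B) / (P(J)²·P(A₂)) = (7.9) / ((3.1)²·(0.56)) = 1.47
ΔG = RT ln(Q_p/K_p) = (8.314 J mol⁻¹ K⁻¹)(500 K) × ln(1.47/17)
   = (4.157 kJ/mol)(-2.448) = -10.2 kJ/mol
ΔG < 0, so the forward reaction is spontaneous (proceeds forward).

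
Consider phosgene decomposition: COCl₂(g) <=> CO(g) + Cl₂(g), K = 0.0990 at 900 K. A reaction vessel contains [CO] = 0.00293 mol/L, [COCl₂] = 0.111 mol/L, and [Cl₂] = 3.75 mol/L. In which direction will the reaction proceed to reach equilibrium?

neither direction; the system is at equilibrium

Q = [CO]·[Cl₂] / [COCl₂] = (0.00293)·(3.75) / (0.111) = 0.0990
Q = 0.0990 = K, so the system is already at equilibrium.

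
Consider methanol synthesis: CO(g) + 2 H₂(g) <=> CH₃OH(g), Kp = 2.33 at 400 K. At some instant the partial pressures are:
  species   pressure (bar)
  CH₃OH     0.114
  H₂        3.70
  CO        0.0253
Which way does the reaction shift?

Qp = P(CH₃OH) / (P(CO)·P(H₂)²) = (0.114) / ((0.0253)·(3.70)²) = 0.329
Qp = 0.329 < Kp = 2.33, so the forward reaction proceeds.

to the right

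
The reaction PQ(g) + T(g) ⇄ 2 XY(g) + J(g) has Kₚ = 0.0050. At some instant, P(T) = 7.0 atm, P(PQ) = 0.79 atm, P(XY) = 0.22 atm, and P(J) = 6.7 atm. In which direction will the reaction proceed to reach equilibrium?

Qₚ = P(XY)²·P(J) / (P(PQ)·P(T)) = (0.22)²·(6.7) / ((0.79)·(7.0)) = 0.059
Qₚ = 0.059 > Kₚ = 0.0050, so the reverse reaction proceeds.

reverse (toward reactants)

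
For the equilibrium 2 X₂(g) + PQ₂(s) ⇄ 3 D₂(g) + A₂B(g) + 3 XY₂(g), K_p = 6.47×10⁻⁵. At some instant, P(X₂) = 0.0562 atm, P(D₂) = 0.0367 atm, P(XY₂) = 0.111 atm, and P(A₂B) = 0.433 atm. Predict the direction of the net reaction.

toward products

(PQ₂ is a pure solid — omitted from Q_p.)
Q_p = P(D₂)³·P(A₂B)·P(XY₂)³ / P(X₂)² = (0.0367)³·(0.433)·(0.111)³ / (0.0562)² = 9.27×10⁻⁶
Q_p = 9.27×10⁻⁶ < K_p = 6.47×10⁻⁵, so the forward reaction proceeds.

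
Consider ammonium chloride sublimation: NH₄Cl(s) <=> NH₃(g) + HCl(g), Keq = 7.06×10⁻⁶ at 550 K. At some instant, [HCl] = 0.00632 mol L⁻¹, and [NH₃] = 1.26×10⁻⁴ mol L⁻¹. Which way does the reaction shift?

(NH₄Cl is a pure solid — omitted from Q.)
Q = [NH₃]·[HCl] = (1.26×10⁻⁴)·(0.00632) = 7.96×10⁻⁷
Q = 7.96×10⁻⁷ < Keq = 7.06×10⁻⁶, so the forward reaction proceeds.

toward products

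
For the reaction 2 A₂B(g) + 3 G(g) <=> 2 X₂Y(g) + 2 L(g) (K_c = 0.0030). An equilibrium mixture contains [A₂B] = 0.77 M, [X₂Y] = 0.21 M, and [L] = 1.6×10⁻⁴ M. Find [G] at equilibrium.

[G] = 0.0086 M

At equilibrium, K_c = [X₂Y]²·[L]² / ([A₂B]²·[G]³) = 0.0030.
(0.21)²·(1.6×10⁻⁴)² / ((0.77)²·([G])³) = 0.0030
[G]³ = 6.35×10⁻⁷ ⇒ [G] = 0.0086 M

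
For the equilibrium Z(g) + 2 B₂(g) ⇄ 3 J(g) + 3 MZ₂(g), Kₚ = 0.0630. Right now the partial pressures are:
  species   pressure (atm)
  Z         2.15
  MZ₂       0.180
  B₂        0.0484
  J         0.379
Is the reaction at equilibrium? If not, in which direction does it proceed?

Qₚ = P(J)³·P(MZ₂)³ / (P(Z)·P(B₂)²) = (0.379)³·(0.180)³ / ((2.15)·(0.0484)²) = 0.0630
Qₚ = 0.0630 = Kₚ, so the system is already at equilibrium.

at equilibrium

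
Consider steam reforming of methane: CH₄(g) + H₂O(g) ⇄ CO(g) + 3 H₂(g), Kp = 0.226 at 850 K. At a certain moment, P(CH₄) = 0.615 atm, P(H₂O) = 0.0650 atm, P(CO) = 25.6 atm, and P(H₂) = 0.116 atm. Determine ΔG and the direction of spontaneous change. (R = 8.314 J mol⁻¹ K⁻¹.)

ΔG = 10.5 kJ/mol; the forward reaction is non-spontaneous

Qp = P(CO)·P(H₂)³ / (P(CH₄)·P(H₂O)) = (25.6)·(0.116)³ / ((0.615)·(0.0650)) = 1.00
ΔG = RT ln(Qp/Kp) = (8.314 J mol⁻¹ K⁻¹)(850 K) × ln(1.00/0.226)
   = (7.067 kJ/mol)(1.487) = 10.5 kJ/mol
ΔG > 0, so the forward reaction is non-spontaneous (proceeds in reverse).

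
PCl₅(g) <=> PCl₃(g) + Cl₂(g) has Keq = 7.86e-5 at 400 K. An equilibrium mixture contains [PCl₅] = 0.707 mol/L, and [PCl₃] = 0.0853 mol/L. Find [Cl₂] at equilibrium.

At equilibrium, Keq = [PCl₃]·[Cl₂] / [PCl₅] = 7.86e-5.
(0.0853)·([Cl₂]) / (0.707) = 7.86e-5
[Cl₂] = 6.51e-4 mol/L

[Cl₂] = 6.51e-4 mol/L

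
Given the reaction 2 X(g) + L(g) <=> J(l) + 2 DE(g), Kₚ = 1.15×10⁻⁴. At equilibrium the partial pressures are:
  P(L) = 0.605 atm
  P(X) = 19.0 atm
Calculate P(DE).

(J is a pure liquid — omitted from Kₚ.)
At equilibrium, Kₚ = P(DE)² / (P(X)²·P(L)) = 1.15×10⁻⁴.
(P(DE))² / ((19.0)²·(0.605)) = 1.15×10⁻⁴
P(DE)² = 0.0251 ⇒ P(DE) = 0.158 atm

P(DE) = 0.158 atm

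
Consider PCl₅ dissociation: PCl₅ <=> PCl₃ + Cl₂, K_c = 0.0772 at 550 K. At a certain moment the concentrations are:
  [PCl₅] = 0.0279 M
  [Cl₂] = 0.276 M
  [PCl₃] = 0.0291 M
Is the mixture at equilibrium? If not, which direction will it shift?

Q_c = [PCl₃]·[Cl₂] / [PCl₅] = (0.0291)·(0.276) / (0.0279) = 0.288
Q_c = 0.288 > K_c = 0.0772: net reverse reaction.

no; Q > K, reaction proceeds in reverse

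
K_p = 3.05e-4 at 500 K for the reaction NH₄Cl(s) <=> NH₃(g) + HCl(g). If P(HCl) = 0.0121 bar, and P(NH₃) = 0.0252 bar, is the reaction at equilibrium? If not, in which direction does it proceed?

neither direction; the system is at equilibrium

(NH₄Cl is a pure solid — omitted from Q_p.)
Q_p = P(NH₃)·P(HCl) = (0.0252)·(0.0121) = 3.05e-4
Q_p = 3.05e-4 = K_p, so the system is already at equilibrium.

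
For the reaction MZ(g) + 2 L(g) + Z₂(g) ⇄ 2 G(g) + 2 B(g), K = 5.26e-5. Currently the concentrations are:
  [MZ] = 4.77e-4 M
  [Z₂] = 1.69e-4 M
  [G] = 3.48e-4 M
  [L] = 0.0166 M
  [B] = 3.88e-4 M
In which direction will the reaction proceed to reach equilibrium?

reverse (toward reactants)

Q = [G]²·[B]² / ([MZ]·[L]²·[Z₂]) = (3.48e-4)²·(3.88e-4)² / ((4.77e-4)·(0.0166)²·(1.69e-4)) = 8.21e-4
Q = 8.21e-4 > K = 5.26e-5, so the reverse reaction proceeds.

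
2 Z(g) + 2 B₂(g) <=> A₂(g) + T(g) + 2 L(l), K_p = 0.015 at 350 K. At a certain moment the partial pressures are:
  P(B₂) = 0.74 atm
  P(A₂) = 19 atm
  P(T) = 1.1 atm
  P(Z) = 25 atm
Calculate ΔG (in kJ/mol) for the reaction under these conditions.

(L is a pure liquid — omitted from Q_p.)
Q_p = P(A₂)·P(T) / (P(Z)²·P(B₂)²) = (19)·(1.1) / ((25)²·(0.74)²) = 0.0611
ΔG = RT ln(Q_p/K_p) = (8.314 J mol⁻¹ K⁻¹)(350 K) × ln(0.0611/0.015)
   = (2.910 kJ/mol)(1.404) = 4.09 kJ/mol
ΔG > 0, so the forward reaction is non-spontaneous (proceeds in reverse).

ΔG = 4.09 kJ/mol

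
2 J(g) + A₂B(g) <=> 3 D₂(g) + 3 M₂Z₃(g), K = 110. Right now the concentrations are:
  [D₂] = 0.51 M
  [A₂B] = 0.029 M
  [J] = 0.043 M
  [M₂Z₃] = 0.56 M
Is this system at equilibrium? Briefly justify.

no; Q > K, reaction proceeds in reverse

Q = [D₂]³·[M₂Z₃]³ / ([J]²·[A₂B]) = (0.51)³·(0.56)³ / ((0.043)²·(0.029)) = 430
Q = 430 > K = 110: net reverse reaction.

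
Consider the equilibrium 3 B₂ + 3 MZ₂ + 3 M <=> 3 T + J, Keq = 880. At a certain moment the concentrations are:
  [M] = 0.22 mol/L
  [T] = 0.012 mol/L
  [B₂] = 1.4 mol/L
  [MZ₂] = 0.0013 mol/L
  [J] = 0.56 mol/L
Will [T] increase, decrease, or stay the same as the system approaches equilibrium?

Q = [T]³·[J] / ([B₂]³·[MZ₂]³·[M]³) = (0.012)³·(0.56) / ((1.4)³·(0.0013)³·(0.22)³) = 15000
Q = 15000 > Keq = 880: net reverse reaction.
T is a product, so it decreases.

decrease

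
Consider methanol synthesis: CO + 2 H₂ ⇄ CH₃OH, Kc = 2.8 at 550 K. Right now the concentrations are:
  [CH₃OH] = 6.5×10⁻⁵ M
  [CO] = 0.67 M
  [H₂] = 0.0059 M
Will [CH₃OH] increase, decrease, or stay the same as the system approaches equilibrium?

Qc = [CH₃OH] / ([CO]·[H₂]²) = (6.5×10⁻⁵) / ((0.67)·(0.0059)²) = 2.8
Qc = 2.8 = Kc; the system is at equilibrium.

stay the same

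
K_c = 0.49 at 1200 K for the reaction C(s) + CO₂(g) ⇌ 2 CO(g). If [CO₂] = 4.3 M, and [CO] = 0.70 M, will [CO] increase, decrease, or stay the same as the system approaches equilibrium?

increase

(C is a pure solid — omitted from Q_c.)
Q_c = [CO]² / [CO₂] = (0.70)² / (4.3) = 0.11
Q_c = 0.11 < K_c = 0.49: net forward reaction.
CO is a product, so it increases.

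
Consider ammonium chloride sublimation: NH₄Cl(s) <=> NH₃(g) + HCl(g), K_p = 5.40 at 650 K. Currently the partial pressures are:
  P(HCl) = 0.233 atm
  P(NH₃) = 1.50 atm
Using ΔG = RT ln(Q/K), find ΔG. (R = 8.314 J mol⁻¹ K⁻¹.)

(NH₄Cl is a pure solid — omitted from Q_p.)
Q_p = P(NH₃)·P(HCl) = (1.50)·(0.233) = 0.350
ΔG = RT ln(Q_p/K_p) = (8.314 J mol⁻¹ K⁻¹)(650 K) × ln(0.350/5.40)
   = (5.404 kJ/mol)(-2.736) = -14.8 kJ/mol
ΔG < 0, so the forward reaction is spontaneous (proceeds forward).

ΔG = -14.8 kJ/mol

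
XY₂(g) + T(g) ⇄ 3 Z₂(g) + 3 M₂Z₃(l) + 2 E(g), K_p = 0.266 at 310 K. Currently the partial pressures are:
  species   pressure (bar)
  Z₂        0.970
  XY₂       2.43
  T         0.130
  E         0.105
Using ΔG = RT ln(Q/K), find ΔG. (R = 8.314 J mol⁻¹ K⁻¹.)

(M₂Z₃ is a pure liquid — omitted from Q_p.)
Q_p = P(Z₂)³·P(E)² / (P(XY₂)·P(T)) = (0.970)³·(0.105)² / ((2.43)·(0.130)) = 0.0319
ΔG = RT ln(Q_p/K_p) = (8.314 J mol⁻¹ K⁻¹)(310 K) × ln(0.0319/0.266)
   = (2.577 kJ/mol)(-2.121) = -5.47 kJ/mol
ΔG < 0, so the forward reaction is spontaneous (proceeds forward).

ΔG = -5.47 kJ/mol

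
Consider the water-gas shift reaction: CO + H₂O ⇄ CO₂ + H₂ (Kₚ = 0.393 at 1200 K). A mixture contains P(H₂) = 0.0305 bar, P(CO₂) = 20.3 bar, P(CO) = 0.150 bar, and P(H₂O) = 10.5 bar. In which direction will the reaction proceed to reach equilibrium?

at equilibrium

Qₚ = P(CO₂)·P(H₂) / (P(CO)·P(H₂O)) = (20.3)·(0.0305) / ((0.150)·(10.5)) = 0.393
Qₚ = 0.393 = Kₚ, so the system is already at equilibrium.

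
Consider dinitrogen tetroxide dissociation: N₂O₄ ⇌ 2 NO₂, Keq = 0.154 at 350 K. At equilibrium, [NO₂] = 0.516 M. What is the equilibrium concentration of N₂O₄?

At equilibrium, Keq = [NO₂]² / [N₂O₄] = 0.154.
(0.516)² / ([N₂O₄]) = 0.154
[N₂O₄] = 1.73 M

[N₂O₄] = 1.73 M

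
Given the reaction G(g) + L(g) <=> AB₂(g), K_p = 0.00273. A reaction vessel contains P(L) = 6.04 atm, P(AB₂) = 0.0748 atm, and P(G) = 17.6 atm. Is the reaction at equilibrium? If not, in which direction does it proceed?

Q_p = P(AB₂) / (P(G)·P(L)) = (0.0748) / ((17.6)·(6.04)) = 7.04×10⁻⁴
Q_p = 7.04×10⁻⁴ < K_p = 0.00273, so the forward reaction proceeds.

to the right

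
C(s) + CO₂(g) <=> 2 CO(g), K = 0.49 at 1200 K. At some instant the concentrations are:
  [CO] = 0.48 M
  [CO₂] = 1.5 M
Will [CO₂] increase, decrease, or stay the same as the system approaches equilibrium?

(C is a pure solid — omitted from Q.)
Q = [CO]² / [CO₂] = (0.48)² / (1.5) = 0.15
Q = 0.15 < K = 0.49: net forward reaction.
CO₂ is a reactant, so it decreases.

decrease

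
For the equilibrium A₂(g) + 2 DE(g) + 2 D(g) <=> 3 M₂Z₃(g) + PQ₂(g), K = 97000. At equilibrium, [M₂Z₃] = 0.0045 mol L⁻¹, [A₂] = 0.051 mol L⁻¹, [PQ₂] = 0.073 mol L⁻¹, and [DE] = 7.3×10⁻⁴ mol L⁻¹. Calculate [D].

[D] = 0.0016 mol L⁻¹

At equilibrium, K = [M₂Z₃]³·[PQ₂] / ([A₂]·[DE]²·[D]²) = 97000.
(0.0045)³·(0.073) / ((0.051)·(7.3×10⁻⁴)²·([D])²) = 97000
[D]² = 2.52×10⁻⁶ ⇒ [D] = 0.0016 mol L⁻¹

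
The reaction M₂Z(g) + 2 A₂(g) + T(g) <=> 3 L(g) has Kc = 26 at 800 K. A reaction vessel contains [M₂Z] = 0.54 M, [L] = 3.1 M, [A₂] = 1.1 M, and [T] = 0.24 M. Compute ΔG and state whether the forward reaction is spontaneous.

ΔG = 13.2 kJ/mol; the forward reaction is non-spontaneous

Qc = [L]³ / ([M₂Z]·[A₂]²·[T]) = (3.1)³ / ((0.54)·(1.1)²·(0.24)) = 190
ΔG = RT ln(Qc/Kc) = (8.314 J mol⁻¹ K⁻¹)(800 K) × ln(190/26)
   = (6.651 kJ/mol)(1.989) = 13.2 kJ/mol
ΔG > 0, so the forward reaction is non-spontaneous (proceeds in reverse).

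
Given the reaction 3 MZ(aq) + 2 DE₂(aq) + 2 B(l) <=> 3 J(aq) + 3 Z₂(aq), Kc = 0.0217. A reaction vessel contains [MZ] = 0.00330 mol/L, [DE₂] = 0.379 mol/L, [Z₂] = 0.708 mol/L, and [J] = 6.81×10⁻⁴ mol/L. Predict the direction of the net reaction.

(B is a pure liquid — omitted from Qc.)
Qc = [J]³·[Z₂]³ / ([MZ]³·[DE₂]²) = (6.81×10⁻⁴)³·(0.708)³ / ((0.00330)³·(0.379)²) = 0.0217
Qc = 0.0217 = Kc, so the system is already at equilibrium.

neither direction; the system is at equilibrium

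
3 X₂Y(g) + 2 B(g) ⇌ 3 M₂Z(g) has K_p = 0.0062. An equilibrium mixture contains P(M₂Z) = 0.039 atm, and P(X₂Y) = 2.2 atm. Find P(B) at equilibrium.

At equilibrium, K_p = P(M₂Z)³ / (P(X₂Y)³·P(B)²) = 0.0062.
(0.039)³ / ((2.2)³·(P(B))²) = 0.0062
P(B)² = 8.99e-4 ⇒ P(B) = 0.030 atm

P(B) = 0.030 atm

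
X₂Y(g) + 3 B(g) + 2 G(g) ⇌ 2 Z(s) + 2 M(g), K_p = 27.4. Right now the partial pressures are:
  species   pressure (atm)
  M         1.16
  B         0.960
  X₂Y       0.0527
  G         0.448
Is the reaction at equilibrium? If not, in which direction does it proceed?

in the reverse direction

(Z is a pure solid — omitted from Q_p.)
Q_p = P(M)² / (P(X₂Y)·P(B)³·P(G)²) = (1.16)² / ((0.0527)·(0.960)³·(0.448)²) = 144
Q_p = 144 > K_p = 27.4, so the reverse reaction proceeds.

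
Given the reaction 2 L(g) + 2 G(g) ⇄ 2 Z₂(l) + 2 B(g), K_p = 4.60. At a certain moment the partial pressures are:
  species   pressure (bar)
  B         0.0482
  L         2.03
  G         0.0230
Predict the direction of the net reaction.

(Z₂ is a pure liquid — omitted from Q_p.)
Q_p = P(B)² / (P(L)²·P(G)²) = (0.0482)² / ((2.03)²·(0.0230)²) = 1.07
Q_p = 1.07 < K_p = 4.60, so the forward reaction proceeds.

to the right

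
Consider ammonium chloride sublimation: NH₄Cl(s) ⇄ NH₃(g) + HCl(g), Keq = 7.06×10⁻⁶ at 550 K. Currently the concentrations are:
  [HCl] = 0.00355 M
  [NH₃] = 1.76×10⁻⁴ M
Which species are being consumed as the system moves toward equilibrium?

(NH₄Cl is a pure solid — omitted from Q.)
Q = [NH₃]·[HCl] = (1.76×10⁻⁴)·(0.00355) = 6.25×10⁻⁷
Q = 6.25×10⁻⁷ < Keq = 7.06×10⁻⁶: net forward reaction.

NH₄Cl (reactants)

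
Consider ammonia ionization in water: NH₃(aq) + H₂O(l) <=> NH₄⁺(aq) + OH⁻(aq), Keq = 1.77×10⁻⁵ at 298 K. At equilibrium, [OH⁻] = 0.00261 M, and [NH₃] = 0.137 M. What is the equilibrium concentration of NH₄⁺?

(H₂O is a pure liquid — omitted from Keq.)
At equilibrium, Keq = [NH₄⁺]·[OH⁻] / [NH₃] = 1.77×10⁻⁵.
([NH₄⁺])·(0.00261) / (0.137) = 1.77×10⁻⁵
[NH₄⁺] = 9.29×10⁻⁴ M

[NH₄⁺] = 9.29×10⁻⁴ M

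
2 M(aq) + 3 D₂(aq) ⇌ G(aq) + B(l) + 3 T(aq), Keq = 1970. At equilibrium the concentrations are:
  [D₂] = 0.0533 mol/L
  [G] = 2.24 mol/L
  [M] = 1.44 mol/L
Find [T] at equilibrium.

[T] = 0.651 mol/L

(B is a pure liquid — omitted from Keq.)
At equilibrium, Keq = [G]·[T]³ / ([M]²·[D₂]³) = 1970.
(2.24)·([T])³ / ((1.44)²·(0.0533)³) = 1970
[T]³ = 0.276 ⇒ [T] = 0.651 mol/L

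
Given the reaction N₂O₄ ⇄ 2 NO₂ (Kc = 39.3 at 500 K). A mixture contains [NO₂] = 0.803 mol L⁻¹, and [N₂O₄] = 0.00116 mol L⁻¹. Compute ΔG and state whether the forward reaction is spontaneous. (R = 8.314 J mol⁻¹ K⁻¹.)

Qc = [NO₂]² / [N₂O₄] = (0.803)² / (0.00116) = 556
ΔG = RT ln(Qc/Kc) = (8.314 J mol⁻¹ K⁻¹)(500 K) × ln(556/39.3)
   = (4.157 kJ/mol)(2.650) = 11.0 kJ/mol
ΔG > 0, so the forward reaction is non-spontaneous (proceeds in reverse).

ΔG = 11.0 kJ/mol; the forward reaction is non-spontaneous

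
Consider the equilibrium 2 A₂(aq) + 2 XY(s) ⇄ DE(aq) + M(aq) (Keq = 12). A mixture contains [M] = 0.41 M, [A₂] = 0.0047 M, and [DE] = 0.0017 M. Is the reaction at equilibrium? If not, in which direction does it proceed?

(XY is a pure solid — omitted from Q.)
Q = [DE]·[M] / [A₂]² = (0.0017)·(0.41) / (0.0047)² = 32
Q = 32 > Keq = 12, so the reverse reaction proceeds.

in the reverse direction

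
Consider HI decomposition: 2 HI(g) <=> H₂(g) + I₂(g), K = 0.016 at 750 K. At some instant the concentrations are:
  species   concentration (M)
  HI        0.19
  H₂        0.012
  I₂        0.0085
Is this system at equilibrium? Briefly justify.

no; Q < K, reaction proceeds forward

Q = [H₂]·[I₂] / [HI]² = (0.012)·(0.0085) / (0.19)² = 0.0028
Q = 0.0028 < K = 0.016: net forward reaction.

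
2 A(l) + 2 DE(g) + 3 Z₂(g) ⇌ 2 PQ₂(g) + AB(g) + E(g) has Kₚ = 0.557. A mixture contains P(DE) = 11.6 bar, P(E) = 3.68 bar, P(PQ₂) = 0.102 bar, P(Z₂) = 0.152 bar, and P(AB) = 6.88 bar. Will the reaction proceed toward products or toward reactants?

(A is a pure liquid — omitted from Qₚ.)
Qₚ = P(PQ₂)²·P(AB)·P(E) / (P(DE)²·P(Z₂)³) = (0.102)²·(6.88)·(3.68) / ((11.6)²·(0.152)³) = 0.557
Qₚ = 0.557 = Kₚ, so the system is already at equilibrium.

no net change (already at equilibrium)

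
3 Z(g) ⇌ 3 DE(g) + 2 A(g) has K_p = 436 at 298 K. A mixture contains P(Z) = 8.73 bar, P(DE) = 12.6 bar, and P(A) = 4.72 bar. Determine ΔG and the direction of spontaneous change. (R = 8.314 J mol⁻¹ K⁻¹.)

ΔG = -4.64 kJ/mol; the forward reaction is spontaneous

Q_p = P(DE)³·P(A)² / P(Z)³ = (12.6)³·(4.72)² / (8.73)³ = 67.0
ΔG = RT ln(Q_p/K_p) = (8.314 J mol⁻¹ K⁻¹)(298 K) × ln(67.0/436)
   = (2.478 kJ/mol)(-1.873) = -4.64 kJ/mol
ΔG < 0, so the forward reaction is spontaneous (proceeds forward).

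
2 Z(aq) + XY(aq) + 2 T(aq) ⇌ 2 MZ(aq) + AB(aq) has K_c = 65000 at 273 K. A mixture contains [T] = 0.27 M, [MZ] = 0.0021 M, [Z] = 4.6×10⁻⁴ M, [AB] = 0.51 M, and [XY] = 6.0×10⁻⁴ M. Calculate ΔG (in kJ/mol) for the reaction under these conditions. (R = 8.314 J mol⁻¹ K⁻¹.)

ΔG = 2.99 kJ/mol

Q_c = [MZ]²·[AB] / ([Z]²·[XY]·[T]²) = (0.0021)²·(0.51) / ((4.6×10⁻⁴)²·(6.0×10⁻⁴)·(0.27)²) = 2.43×10⁵
ΔG = RT ln(Q_c/K_c) = (8.314 J mol⁻¹ K⁻¹)(273 K) × ln(2.43×10⁵/65000)
   = (2.270 kJ/mol)(1.319) = 2.99 kJ/mol
ΔG > 0, so the forward reaction is non-spontaneous (proceeds in reverse).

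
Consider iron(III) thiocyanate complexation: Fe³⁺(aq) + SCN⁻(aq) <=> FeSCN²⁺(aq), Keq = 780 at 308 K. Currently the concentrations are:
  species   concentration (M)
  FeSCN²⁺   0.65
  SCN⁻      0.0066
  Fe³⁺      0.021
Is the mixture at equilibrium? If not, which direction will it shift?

Q = [FeSCN²⁺] / ([Fe³⁺]·[SCN⁻]) = (0.65) / ((0.021)·(0.0066)) = 4700
Q = 4700 > Keq = 780: net reverse reaction.

no; Q > K, reaction proceeds in reverse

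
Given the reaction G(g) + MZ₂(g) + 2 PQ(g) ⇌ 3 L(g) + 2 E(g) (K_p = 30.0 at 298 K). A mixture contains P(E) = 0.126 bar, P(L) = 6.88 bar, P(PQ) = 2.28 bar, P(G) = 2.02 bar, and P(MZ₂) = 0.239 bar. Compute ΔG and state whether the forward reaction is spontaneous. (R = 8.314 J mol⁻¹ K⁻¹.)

Q_p = P(L)³·P(E)² / (P(G)·P(MZ₂)·P(PQ)²) = (6.88)³·(0.126)² / ((2.02)·(0.239)·(2.28)²) = 2.06
ΔG = RT ln(Q_p/K_p) = (8.314 J mol⁻¹ K⁻¹)(298 K) × ln(2.06/30.0)
   = (2.478 kJ/mol)(-2.678) = -6.64 kJ/mol
ΔG < 0, so the forward reaction is spontaneous (proceeds forward).

ΔG = -6.64 kJ/mol; the forward reaction is spontaneous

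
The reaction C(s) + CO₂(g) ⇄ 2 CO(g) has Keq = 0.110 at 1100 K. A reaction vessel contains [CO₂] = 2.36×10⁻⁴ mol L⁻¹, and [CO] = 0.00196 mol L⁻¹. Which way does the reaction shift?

(C is a pure solid — omitted from Q.)
Q = [CO]² / [CO₂] = (0.00196)² / (2.36×10⁻⁴) = 0.0163
Q = 0.0163 < Keq = 0.110, so the forward reaction proceeds.

toward products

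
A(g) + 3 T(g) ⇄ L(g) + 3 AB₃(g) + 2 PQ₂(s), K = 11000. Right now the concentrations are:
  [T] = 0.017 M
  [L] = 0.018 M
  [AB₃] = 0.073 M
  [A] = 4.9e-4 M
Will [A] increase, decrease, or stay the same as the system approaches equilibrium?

(PQ₂ is a pure solid — omitted from Q.)
Q = [L]·[AB₃]³ / ([A]·[T]³) = (0.018)·(0.073)³ / ((4.9e-4)·(0.017)³) = 2900
Q = 2900 < K = 11000: net forward reaction.
A is a reactant, so it decreases.

decrease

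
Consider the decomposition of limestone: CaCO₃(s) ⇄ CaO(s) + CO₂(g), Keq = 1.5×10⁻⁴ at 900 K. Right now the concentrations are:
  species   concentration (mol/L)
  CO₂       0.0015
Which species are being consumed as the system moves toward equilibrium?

(CaCO₃, CaO are pure solids — omitted from Q.)
Q = [CO₂] = 0.0015
Q = 0.0015 > Keq = 1.5×10⁻⁴: net reverse reaction.

CaO, CO₂ (products)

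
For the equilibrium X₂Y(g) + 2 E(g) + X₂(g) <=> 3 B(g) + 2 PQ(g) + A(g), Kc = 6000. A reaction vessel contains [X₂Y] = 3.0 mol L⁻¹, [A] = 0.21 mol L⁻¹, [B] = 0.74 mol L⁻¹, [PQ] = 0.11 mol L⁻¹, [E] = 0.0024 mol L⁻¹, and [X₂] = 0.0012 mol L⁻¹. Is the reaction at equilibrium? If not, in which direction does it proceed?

Qc = [B]³·[PQ]²·[A] / ([X₂Y]·[E]²·[X₂]) = (0.74)³·(0.11)²·(0.21) / ((3.0)·(0.0024)²·(0.0012)) = 50000
Qc = 50000 > Kc = 6000, so the reverse reaction proceeds.

toward reactants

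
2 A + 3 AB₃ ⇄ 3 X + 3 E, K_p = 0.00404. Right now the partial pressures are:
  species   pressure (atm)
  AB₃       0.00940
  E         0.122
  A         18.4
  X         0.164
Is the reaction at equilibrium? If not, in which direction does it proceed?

Q_p = P(X)³·P(E)³ / (P(A)²·P(AB₃)³) = (0.164)³·(0.122)³ / ((18.4)²·(0.00940)³) = 0.0285
Q_p = 0.0285 > K_p = 0.00404, so the reverse reaction proceeds.

reverse (toward reactants)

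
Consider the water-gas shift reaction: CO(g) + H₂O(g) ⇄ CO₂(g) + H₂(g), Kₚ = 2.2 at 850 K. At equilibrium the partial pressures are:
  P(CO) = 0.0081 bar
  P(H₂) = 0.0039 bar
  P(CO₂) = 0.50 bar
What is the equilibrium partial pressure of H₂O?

P(H₂O) = 0.11 bar

At equilibrium, Kₚ = P(CO₂)·P(H₂) / (P(CO)·P(H₂O)) = 2.2.
(0.50)·(0.0039) / ((0.0081)·(P(H₂O))) = 2.2
P(H₂O) = 0.109 = 0.11 bar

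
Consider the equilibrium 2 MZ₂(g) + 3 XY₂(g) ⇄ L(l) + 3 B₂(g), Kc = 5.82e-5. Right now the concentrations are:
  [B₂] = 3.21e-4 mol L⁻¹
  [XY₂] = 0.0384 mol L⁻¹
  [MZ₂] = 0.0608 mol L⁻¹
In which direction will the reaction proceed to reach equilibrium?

(L is a pure liquid — omitted from Qc.)
Qc = [B₂]³ / ([MZ₂]²·[XY₂]³) = (3.21e-4)³ / ((0.0608)²·(0.0384)³) = 1.58e-4
Qc = 1.58e-4 > Kc = 5.82e-5, so the reverse reaction proceeds.

to the left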